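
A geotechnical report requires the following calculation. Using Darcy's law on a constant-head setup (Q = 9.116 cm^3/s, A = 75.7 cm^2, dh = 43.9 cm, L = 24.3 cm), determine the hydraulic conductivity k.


Compute hydraulic gradient:
i = dh / L = 43.9 / 24.3 = 1.80658
Then apply Darcy's law:
k = Q / (A * i)
k = 9.116 / (75.7 * 1.80658)
k = 9.116 / 136.758
k = 0.066658 cm/s


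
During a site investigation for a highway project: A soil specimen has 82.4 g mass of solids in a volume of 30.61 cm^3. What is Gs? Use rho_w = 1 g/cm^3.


Using Gs = m_s / (V_s * rho_w)
Since rho_w = 1 g/cm^3:
Gs = 82.4 / 30.61
Gs = 2.692


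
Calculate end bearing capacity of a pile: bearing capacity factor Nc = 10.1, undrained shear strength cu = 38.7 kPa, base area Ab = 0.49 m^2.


Using Qb = Nc * cu * Ab
Qb = 10.1 * 38.7 * 0.49
Qb = 191.53 kN


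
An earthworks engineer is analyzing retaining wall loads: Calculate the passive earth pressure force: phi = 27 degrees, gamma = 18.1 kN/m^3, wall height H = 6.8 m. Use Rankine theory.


Result: 1114.37 kN/m

Derivation:
Compute passive earth pressure coefficient:
Kp = tan^2(45 + phi/2) = tan^2(58.5) = 2.66294
Compute passive force:
Pp = 0.5 * Kp * gamma * H^2
Pp = 0.5 * 2.66294 * 18.1 * 6.8^2
Pp = 1114.37 kN/m


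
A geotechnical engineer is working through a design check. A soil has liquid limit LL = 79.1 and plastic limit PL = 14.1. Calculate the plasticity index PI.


Using PI = LL - PL
PI = 79.1 - 14.1
PI = 65.0


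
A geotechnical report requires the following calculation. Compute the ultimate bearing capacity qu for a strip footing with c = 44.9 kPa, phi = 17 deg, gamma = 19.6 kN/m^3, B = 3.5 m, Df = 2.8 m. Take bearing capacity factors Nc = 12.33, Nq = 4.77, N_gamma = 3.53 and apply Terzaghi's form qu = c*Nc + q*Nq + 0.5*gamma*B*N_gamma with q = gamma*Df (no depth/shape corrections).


Compute qu = c*Nc + gamma*Df*Nq + 0.5*gamma*B*N_gamma
Term 1: 44.9 * 12.33 = 553.617
Term 2: 19.6 * 2.8 * 4.77 = 261.7776
Term 3: 0.5 * 19.6 * 3.5 * 3.53 = 121.079
qu = 553.617 + 261.7776 + 121.079
qu = 936.47 kPa


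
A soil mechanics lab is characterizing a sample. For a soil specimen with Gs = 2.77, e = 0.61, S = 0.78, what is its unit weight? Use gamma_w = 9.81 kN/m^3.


Using gamma = gamma_w * (Gs + S*e) / (1 + e)
Numerator: Gs + S*e = 2.77 + 0.78*0.61 = 3.2458
Denominator: 1 + e = 1 + 0.61 = 1.61
gamma = 9.81 * 3.2458 / 1.61
gamma = 19.777 kN/m^3


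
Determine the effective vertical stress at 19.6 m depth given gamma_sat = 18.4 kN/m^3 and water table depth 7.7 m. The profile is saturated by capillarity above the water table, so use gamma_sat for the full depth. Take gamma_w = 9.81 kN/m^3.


Total stress = gamma_sat * depth
sigma = 18.4 * 19.6 = 360.64 kPa
Pore water pressure u = gamma_w * (depth - d_wt)
u = 9.81 * (19.6 - 7.7) = 116.739 kPa
Effective stress = sigma - u
sigma' = 360.64 - 116.739 = 243.9 kPa


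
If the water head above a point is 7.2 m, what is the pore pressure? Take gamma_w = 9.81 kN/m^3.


Result: 70.63 kPa

Derivation:
Using u = gamma_w * h_w
u = 9.81 * 7.2
u = 70.63 kPa


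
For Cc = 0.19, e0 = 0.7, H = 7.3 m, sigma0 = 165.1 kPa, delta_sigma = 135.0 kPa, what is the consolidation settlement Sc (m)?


Using Sc = Cc * H / (1 + e0) * log10((sigma0 + delta_sigma) / sigma0)
Stress ratio = (165.1 + 135.0) / 165.1 = 1.81769
log10(1.81769) = 0.259519
Cc * H / (1 + e0) = 0.19 * 7.3 / (1 + 0.7) = 0.815882
Sc = 0.815882 * 0.259519
Sc = 0.2117 m


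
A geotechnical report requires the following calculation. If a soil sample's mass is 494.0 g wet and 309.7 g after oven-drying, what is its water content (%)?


Result: 59.51 %

Derivation:
Using w = (m_wet - m_dry) / m_dry * 100
m_wet - m_dry = 494.0 - 309.7 = 184.3 g
w = 184.3 / 309.7 * 100
w = 59.51 %


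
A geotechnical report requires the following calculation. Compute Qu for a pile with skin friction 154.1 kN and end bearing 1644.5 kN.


Result: 1798.6 kN

Derivation:
Using Qu = Qf + Qb
Qu = 154.1 + 1644.5
Qu = 1798.6 kN


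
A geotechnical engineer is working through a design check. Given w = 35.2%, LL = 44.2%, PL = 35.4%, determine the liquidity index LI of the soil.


Result: -0.023

Derivation:
First compute the plasticity index:
PI = LL - PL = 44.2 - 35.4 = 8.8
Then compute the liquidity index:
LI = (w - PL) / PI
LI = (35.2 - 35.4) / 8.8
LI = -0.023


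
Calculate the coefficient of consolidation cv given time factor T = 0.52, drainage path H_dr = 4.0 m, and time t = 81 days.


Using cv = T * H_dr^2 / t
H_dr^2 = 4.0^2 = 16.0
cv = 0.52 * 16.0 / 81
cv = 0.10272 m^2/day


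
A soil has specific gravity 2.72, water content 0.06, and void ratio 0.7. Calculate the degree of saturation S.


Result: 0.2331

Derivation:
Using S = Gs * w / e
S = 2.72 * 0.06 / 0.7
S = 0.2331


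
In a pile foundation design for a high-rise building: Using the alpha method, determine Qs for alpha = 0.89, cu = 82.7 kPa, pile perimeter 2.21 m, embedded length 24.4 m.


Using Qs = alpha * cu * perimeter * L
Qs = 0.89 * 82.7 * 2.21 * 24.4
Qs = 3968.97 kN


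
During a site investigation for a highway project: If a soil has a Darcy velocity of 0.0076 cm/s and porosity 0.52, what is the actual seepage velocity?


Using v_s = v_d / n
v_s = 0.0076 / 0.52
v_s = 0.01462 cm/s


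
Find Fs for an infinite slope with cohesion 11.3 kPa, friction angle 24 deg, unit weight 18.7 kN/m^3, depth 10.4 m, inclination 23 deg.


Result: 1.21

Derivation:
Using Fs = c / (gamma*H*sin(beta)*cos(beta)) + tan(phi)/tan(beta)
Cohesion contribution = 11.3 / (18.7*10.4*sin(23)*cos(23))
Cohesion contribution = 0.161547
Friction contribution = tan(24)/tan(23) = 1.04889
Fs = 0.161547 + 1.04889
Fs = 1.21


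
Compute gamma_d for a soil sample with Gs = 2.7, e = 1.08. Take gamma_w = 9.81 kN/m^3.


Result: 12.734 kN/m^3

Derivation:
Using gamma_d = Gs * gamma_w / (1 + e)
gamma_d = 2.7 * 9.81 / (1 + 1.08)
gamma_d = 2.7 * 9.81 / 2.08
gamma_d = 12.734 kN/m^3


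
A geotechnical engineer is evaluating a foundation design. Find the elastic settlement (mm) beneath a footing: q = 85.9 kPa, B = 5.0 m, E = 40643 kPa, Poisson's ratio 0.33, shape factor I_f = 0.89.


Using Se = q * B * (1 - nu^2) * I_f / E
1 - nu^2 = 1 - 0.33^2 = 0.8911
Se = 85.9 * 5.0 * 0.8911 * 0.89 / 40643
Se = 0.008381 m
Convert to mm: Se = 0.008381 * 1000 = 8.381 mm


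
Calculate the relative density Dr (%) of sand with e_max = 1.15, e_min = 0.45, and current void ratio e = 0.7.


Using Dr = (e_max - e) / (e_max - e_min) * 100
e_max - e = 1.15 - 0.7 = 0.45
e_max - e_min = 1.15 - 0.45 = 0.7
Dr = 0.45 / 0.7 * 100
Dr = 64.29 %


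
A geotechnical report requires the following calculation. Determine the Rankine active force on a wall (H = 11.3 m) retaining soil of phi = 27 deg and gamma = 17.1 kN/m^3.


Compute active earth pressure coefficient:
Ka = tan^2(45 - phi/2) = tan^2(31.5) = 0.375525
Compute active force:
Pa = 0.5 * Ka * gamma * H^2
Pa = 0.5 * 0.375525 * 17.1 * 11.3^2
Pa = 409.98 kN/m


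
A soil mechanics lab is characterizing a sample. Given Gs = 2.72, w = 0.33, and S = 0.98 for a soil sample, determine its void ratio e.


Using the relation e = Gs * w / S
e = 2.72 * 0.33 / 0.98
e = 0.9159


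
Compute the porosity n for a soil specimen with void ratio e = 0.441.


Using the relation n = e / (1 + e)
n = 0.441 / (1 + 0.441)
n = 0.441 / 1.441
n = 0.306


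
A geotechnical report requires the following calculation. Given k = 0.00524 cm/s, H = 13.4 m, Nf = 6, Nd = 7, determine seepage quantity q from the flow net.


Result: 0.0006019 m^3/s per m

Derivation:
Convert k to m/s for unit consistency with H:
k = 0.00524 cm/s = 0.00524 / 100 m/s = 5.24e-05 m/s
Using q = k * H * Nf / Nd
Nf / Nd = 6 / 7 = 0.8571
q = 5.24e-05 * 13.4 * 0.8571
q = 0.0006019 m^3/s per m


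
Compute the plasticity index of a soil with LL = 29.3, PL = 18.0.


Using PI = LL - PL
PI = 29.3 - 18.0
PI = 11.3


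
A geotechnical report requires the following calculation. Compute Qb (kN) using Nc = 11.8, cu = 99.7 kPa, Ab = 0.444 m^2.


Using Qb = Nc * cu * Ab
Qb = 11.8 * 99.7 * 0.444
Qb = 522.35 kN


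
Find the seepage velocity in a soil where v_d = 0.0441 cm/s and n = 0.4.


Using v_s = v_d / n
v_s = 0.0441 / 0.4
v_s = 0.11025 cm/s


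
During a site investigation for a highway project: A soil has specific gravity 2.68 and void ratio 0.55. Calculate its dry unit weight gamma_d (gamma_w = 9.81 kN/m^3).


Result: 16.962 kN/m^3

Derivation:
Using gamma_d = Gs * gamma_w / (1 + e)
gamma_d = 2.68 * 9.81 / (1 + 0.55)
gamma_d = 2.68 * 9.81 / 1.55
gamma_d = 16.962 kN/m^3


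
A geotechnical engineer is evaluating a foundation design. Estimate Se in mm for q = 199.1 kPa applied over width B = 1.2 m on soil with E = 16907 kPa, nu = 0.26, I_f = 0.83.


Result: 10.936 mm

Derivation:
Using Se = q * B * (1 - nu^2) * I_f / E
1 - nu^2 = 1 - 0.26^2 = 0.9324
Se = 199.1 * 1.2 * 0.9324 * 0.83 / 16907
Se = 0.010936 m
Convert to mm: Se = 0.010936 * 1000 = 10.936 mm


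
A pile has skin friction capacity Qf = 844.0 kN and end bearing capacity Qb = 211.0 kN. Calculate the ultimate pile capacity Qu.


Result: 1055.0 kN

Derivation:
Using Qu = Qf + Qb
Qu = 844.0 + 211.0
Qu = 1055.0 kN


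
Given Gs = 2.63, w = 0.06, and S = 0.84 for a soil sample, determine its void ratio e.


Result: 0.1879

Derivation:
Using the relation e = Gs * w / S
e = 2.63 * 0.06 / 0.84
e = 0.1879


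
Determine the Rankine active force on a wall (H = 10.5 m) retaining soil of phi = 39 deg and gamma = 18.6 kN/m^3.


Result: 233.27 kN/m

Derivation:
Compute active earth pressure coefficient:
Ka = tan^2(45 - phi/2) = tan^2(25.5) = 0.227506
Compute active force:
Pa = 0.5 * Ka * gamma * H^2
Pa = 0.5 * 0.227506 * 18.6 * 10.5^2
Pa = 233.27 kN/m


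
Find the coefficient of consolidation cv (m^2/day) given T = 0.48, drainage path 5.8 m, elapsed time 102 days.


Result: 0.15831 m^2/day

Derivation:
Using cv = T * H_dr^2 / t
H_dr^2 = 5.8^2 = 33.64
cv = 0.48 * 33.64 / 102
cv = 0.15831 m^2/day


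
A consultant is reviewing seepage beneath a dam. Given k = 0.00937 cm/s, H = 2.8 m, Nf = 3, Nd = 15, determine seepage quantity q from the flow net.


Convert k to m/s for unit consistency with H:
k = 0.00937 cm/s = 0.00937 / 100 m/s = 9.37e-05 m/s
Using q = k * H * Nf / Nd
Nf / Nd = 3 / 15 = 0.2
q = 9.37e-05 * 2.8 * 0.2
q = 5.247e-05 m^3/s per m


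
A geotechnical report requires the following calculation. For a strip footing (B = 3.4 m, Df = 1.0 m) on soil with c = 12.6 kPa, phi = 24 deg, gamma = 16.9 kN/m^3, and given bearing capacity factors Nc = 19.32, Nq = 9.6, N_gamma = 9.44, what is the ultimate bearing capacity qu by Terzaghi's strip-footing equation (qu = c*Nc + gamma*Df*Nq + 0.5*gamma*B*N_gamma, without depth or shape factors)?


Compute qu = c*Nc + gamma*Df*Nq + 0.5*gamma*B*N_gamma
Term 1: 12.6 * 19.32 = 243.432
Term 2: 16.9 * 1.0 * 9.6 = 162.24
Term 3: 0.5 * 16.9 * 3.4 * 9.44 = 271.2112
qu = 243.432 + 162.24 + 271.2112
qu = 676.88 kPa


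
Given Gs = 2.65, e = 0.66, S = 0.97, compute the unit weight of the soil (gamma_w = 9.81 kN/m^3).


Result: 19.444 kN/m^3

Derivation:
Using gamma = gamma_w * (Gs + S*e) / (1 + e)
Numerator: Gs + S*e = 2.65 + 0.97*0.66 = 3.2902
Denominator: 1 + e = 1 + 0.66 = 1.66
gamma = 9.81 * 3.2902 / 1.66
gamma = 19.444 kN/m^3


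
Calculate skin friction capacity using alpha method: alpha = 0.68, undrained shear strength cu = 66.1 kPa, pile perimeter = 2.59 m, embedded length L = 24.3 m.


Using Qs = alpha * cu * perimeter * L
Qs = 0.68 * 66.1 * 2.59 * 24.3
Qs = 2828.89 kN


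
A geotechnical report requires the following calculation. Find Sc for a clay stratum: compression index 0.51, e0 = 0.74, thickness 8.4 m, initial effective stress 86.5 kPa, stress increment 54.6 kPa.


Result: 0.5232 m

Derivation:
Using Sc = Cc * H / (1 + e0) * log10((sigma0 + delta_sigma) / sigma0)
Stress ratio = (86.5 + 54.6) / 86.5 = 1.63121
log10(1.63121) = 0.212511
Cc * H / (1 + e0) = 0.51 * 8.4 / (1 + 0.74) = 2.46207
Sc = 2.46207 * 0.212511
Sc = 0.5232 m


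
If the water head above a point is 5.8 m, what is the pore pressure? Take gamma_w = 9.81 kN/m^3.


Result: 56.9 kPa

Derivation:
Using u = gamma_w * h_w
u = 9.81 * 5.8
u = 56.9 kPa


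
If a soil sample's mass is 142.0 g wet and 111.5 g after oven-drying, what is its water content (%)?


Result: 27.35 %

Derivation:
Using w = (m_wet - m_dry) / m_dry * 100
m_wet - m_dry = 142.0 - 111.5 = 30.5 g
w = 30.5 / 111.5 * 100
w = 27.35 %


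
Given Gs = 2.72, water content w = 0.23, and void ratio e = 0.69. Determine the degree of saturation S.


Result: 0.9067

Derivation:
Using S = Gs * w / e
S = 2.72 * 0.23 / 0.69
S = 0.9067


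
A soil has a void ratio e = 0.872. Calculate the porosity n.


Using the relation n = e / (1 + e)
n = 0.872 / (1 + 0.872)
n = 0.872 / 1.872
n = 0.4658


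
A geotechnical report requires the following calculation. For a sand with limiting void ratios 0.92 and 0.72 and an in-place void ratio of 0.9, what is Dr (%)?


Using Dr = (e_max - e) / (e_max - e_min) * 100
e_max - e = 0.92 - 0.9 = 0.02
e_max - e_min = 0.92 - 0.72 = 0.2
Dr = 0.02 / 0.2 * 100
Dr = 10.0 %


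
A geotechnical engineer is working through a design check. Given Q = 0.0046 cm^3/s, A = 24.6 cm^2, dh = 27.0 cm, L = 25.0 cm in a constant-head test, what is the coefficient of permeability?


Compute hydraulic gradient:
i = dh / L = 27.0 / 25.0 = 1.08
Then apply Darcy's law:
k = Q / (A * i)
k = 0.0046 / (24.6 * 1.08)
k = 0.0046 / 26.568
k = 0.000173 cm/s


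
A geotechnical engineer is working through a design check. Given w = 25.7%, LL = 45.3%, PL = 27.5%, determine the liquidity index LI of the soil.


First compute the plasticity index:
PI = LL - PL = 45.3 - 27.5 = 17.8
Then compute the liquidity index:
LI = (w - PL) / PI
LI = (25.7 - 27.5) / 17.8
LI = -0.101


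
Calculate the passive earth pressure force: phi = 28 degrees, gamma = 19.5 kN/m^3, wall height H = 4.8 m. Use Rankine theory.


Compute passive earth pressure coefficient:
Kp = tan^2(45 + phi/2) = tan^2(59.0) = 2.769826
Compute passive force:
Pp = 0.5 * Kp * gamma * H^2
Pp = 0.5 * 2.769826 * 19.5 * 4.8^2
Pp = 622.21 kN/m


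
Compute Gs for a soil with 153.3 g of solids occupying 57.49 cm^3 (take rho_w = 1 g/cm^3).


Using Gs = m_s / (V_s * rho_w)
Since rho_w = 1 g/cm^3:
Gs = 153.3 / 57.49
Gs = 2.667


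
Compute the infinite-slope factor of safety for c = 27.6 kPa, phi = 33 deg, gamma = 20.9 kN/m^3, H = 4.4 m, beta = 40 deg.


Using Fs = c / (gamma*H*sin(beta)*cos(beta)) + tan(phi)/tan(beta)
Cohesion contribution = 27.6 / (20.9*4.4*sin(40)*cos(40))
Cohesion contribution = 0.609521
Friction contribution = tan(33)/tan(40) = 0.773934
Fs = 0.609521 + 0.773934
Fs = 1.383


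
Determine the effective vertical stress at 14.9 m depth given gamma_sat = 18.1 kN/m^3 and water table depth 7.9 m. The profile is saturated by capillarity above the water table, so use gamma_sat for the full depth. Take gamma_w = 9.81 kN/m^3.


Total stress = gamma_sat * depth
sigma = 18.1 * 14.9 = 269.69 kPa
Pore water pressure u = gamma_w * (depth - d_wt)
u = 9.81 * (14.9 - 7.9) = 68.67 kPa
Effective stress = sigma - u
sigma' = 269.69 - 68.67 = 201.02 kPa


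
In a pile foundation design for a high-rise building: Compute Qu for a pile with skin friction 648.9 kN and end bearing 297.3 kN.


Using Qu = Qf + Qb
Qu = 648.9 + 297.3
Qu = 946.2 kN


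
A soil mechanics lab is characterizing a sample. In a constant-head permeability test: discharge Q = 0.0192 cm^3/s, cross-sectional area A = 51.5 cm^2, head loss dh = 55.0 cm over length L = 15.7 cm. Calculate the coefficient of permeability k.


Compute hydraulic gradient:
i = dh / L = 55.0 / 15.7 = 3.50318
Then apply Darcy's law:
k = Q / (A * i)
k = 0.0192 / (51.5 * 3.50318)
k = 0.0192 / 180.414
k = 0.000106 cm/s


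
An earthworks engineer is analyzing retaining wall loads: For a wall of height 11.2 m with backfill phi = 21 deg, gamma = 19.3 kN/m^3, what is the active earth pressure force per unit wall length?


Compute active earth pressure coefficient:
Ka = tan^2(45 - phi/2) = tan^2(34.5) = 0.472355
Compute active force:
Pa = 0.5 * Ka * gamma * H^2
Pa = 0.5 * 0.472355 * 19.3 * 11.2^2
Pa = 571.78 kN/m


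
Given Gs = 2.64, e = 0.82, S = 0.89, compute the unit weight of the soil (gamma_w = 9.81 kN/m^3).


Using gamma = gamma_w * (Gs + S*e) / (1 + e)
Numerator: Gs + S*e = 2.64 + 0.89*0.82 = 3.3698
Denominator: 1 + e = 1 + 0.82 = 1.82
gamma = 9.81 * 3.3698 / 1.82
gamma = 18.164 kN/m^3


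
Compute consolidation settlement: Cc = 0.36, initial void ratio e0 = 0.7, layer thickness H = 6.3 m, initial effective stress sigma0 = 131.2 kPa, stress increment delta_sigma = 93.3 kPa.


Using Sc = Cc * H / (1 + e0) * log10((sigma0 + delta_sigma) / sigma0)
Stress ratio = (131.2 + 93.3) / 131.2 = 1.71113
log10(1.71113) = 0.233283
Cc * H / (1 + e0) = 0.36 * 6.3 / (1 + 0.7) = 1.33412
Sc = 1.33412 * 0.233283
Sc = 0.3112 m


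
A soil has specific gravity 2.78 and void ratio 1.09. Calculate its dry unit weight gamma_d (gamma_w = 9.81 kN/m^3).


Result: 13.049 kN/m^3

Derivation:
Using gamma_d = Gs * gamma_w / (1 + e)
gamma_d = 2.78 * 9.81 / (1 + 1.09)
gamma_d = 2.78 * 9.81 / 2.09
gamma_d = 13.049 kN/m^3


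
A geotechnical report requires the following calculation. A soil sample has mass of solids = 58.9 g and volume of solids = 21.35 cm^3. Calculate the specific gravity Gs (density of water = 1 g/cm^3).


Result: 2.759

Derivation:
Using Gs = m_s / (V_s * rho_w)
Since rho_w = 1 g/cm^3:
Gs = 58.9 / 21.35
Gs = 2.759


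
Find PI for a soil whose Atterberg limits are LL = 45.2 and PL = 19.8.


Using PI = LL - PL
PI = 45.2 - 19.8
PI = 25.4


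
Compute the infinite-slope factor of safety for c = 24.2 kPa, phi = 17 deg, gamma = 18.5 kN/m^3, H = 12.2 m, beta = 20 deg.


Using Fs = c / (gamma*H*sin(beta)*cos(beta)) + tan(phi)/tan(beta)
Cohesion contribution = 24.2 / (18.5*12.2*sin(20)*cos(20))
Cohesion contribution = 0.333616
Friction contribution = tan(17)/tan(20) = 0.839988
Fs = 0.333616 + 0.839988
Fs = 1.174


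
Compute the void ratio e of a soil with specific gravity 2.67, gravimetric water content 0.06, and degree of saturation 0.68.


Using the relation e = Gs * w / S
e = 2.67 * 0.06 / 0.68
e = 0.2356


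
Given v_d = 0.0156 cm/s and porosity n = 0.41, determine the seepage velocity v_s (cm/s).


Using v_s = v_d / n
v_s = 0.0156 / 0.41
v_s = 0.03805 cm/s


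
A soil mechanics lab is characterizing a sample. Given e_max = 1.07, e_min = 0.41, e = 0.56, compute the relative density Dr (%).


Using Dr = (e_max - e) / (e_max - e_min) * 100
e_max - e = 1.07 - 0.56 = 0.51
e_max - e_min = 1.07 - 0.41 = 0.66
Dr = 0.51 / 0.66 * 100
Dr = 77.27 %


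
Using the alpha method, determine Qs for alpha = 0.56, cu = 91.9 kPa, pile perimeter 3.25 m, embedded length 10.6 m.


Result: 1772.93 kN

Derivation:
Using Qs = alpha * cu * perimeter * L
Qs = 0.56 * 91.9 * 3.25 * 10.6
Qs = 1772.93 kN


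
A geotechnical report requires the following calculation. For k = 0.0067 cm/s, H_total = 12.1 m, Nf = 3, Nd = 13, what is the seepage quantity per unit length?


Result: 0.0001871 m^3/s per m

Derivation:
Convert k to m/s for unit consistency with H:
k = 0.0067 cm/s = 0.0067 / 100 m/s = 6.7e-05 m/s
Using q = k * H * Nf / Nd
Nf / Nd = 3 / 13 = 0.2308
q = 6.7e-05 * 12.1 * 0.2308
q = 0.0001871 m^3/s per m


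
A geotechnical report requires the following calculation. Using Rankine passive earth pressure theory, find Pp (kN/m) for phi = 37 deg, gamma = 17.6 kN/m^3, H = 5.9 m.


Result: 1232.29 kN/m

Derivation:
Compute passive earth pressure coefficient:
Kp = tan^2(45 + phi/2) = tan^2(63.5) = 4.022791
Compute passive force:
Pp = 0.5 * Kp * gamma * H^2
Pp = 0.5 * 4.022791 * 17.6 * 5.9^2
Pp = 1232.29 kN/m


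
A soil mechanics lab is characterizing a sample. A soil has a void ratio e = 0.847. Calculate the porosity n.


Result: 0.4586

Derivation:
Using the relation n = e / (1 + e)
n = 0.847 / (1 + 0.847)
n = 0.847 / 1.847
n = 0.4586


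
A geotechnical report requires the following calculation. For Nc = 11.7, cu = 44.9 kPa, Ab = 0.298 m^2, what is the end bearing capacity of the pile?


Using Qb = Nc * cu * Ab
Qb = 11.7 * 44.9 * 0.298
Qb = 156.55 kN


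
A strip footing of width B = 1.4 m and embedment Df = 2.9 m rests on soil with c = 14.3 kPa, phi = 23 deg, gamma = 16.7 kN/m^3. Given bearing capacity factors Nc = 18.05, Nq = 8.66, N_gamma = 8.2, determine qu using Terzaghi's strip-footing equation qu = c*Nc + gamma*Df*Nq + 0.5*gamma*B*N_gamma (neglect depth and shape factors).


Compute qu = c*Nc + gamma*Df*Nq + 0.5*gamma*B*N_gamma
Term 1: 14.3 * 18.05 = 258.115
Term 2: 16.7 * 2.9 * 8.66 = 419.4038
Term 3: 0.5 * 16.7 * 1.4 * 8.2 = 95.858
qu = 258.115 + 419.4038 + 95.858
qu = 773.38 kPa


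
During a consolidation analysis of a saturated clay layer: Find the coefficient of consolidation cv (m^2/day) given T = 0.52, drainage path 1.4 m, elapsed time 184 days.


Result: 0.00554 m^2/day

Derivation:
Using cv = T * H_dr^2 / t
H_dr^2 = 1.4^2 = 1.96
cv = 0.52 * 1.96 / 184
cv = 0.00554 m^2/day


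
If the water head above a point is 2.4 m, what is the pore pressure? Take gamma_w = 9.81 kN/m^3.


Using u = gamma_w * h_w
u = 9.81 * 2.4
u = 23.54 kPa


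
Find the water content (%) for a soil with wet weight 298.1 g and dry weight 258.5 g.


Using w = (m_wet - m_dry) / m_dry * 100
m_wet - m_dry = 298.1 - 258.5 = 39.6 g
w = 39.6 / 258.5 * 100
w = 15.32 %


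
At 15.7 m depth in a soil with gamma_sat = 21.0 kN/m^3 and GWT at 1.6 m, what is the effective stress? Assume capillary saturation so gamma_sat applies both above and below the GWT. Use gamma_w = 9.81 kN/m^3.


Total stress = gamma_sat * depth
sigma = 21.0 * 15.7 = 329.7 kPa
Pore water pressure u = gamma_w * (depth - d_wt)
u = 9.81 * (15.7 - 1.6) = 138.321 kPa
Effective stress = sigma - u
sigma' = 329.7 - 138.321 = 191.38 kPa


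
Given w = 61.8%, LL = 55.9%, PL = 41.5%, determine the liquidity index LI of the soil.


First compute the plasticity index:
PI = LL - PL = 55.9 - 41.5 = 14.4
Then compute the liquidity index:
LI = (w - PL) / PI
LI = (61.8 - 41.5) / 14.4
LI = 1.41


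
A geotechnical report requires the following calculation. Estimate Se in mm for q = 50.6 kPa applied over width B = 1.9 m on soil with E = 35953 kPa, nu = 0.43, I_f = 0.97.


Result: 2.114 mm

Derivation:
Using Se = q * B * (1 - nu^2) * I_f / E
1 - nu^2 = 1 - 0.43^2 = 0.8151
Se = 50.6 * 1.9 * 0.8151 * 0.97 / 35953
Se = 0.002114 m
Convert to mm: Se = 0.002114 * 1000 = 2.114 mm


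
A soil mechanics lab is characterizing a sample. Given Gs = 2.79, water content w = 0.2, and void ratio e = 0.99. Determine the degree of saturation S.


Result: 0.5636

Derivation:
Using S = Gs * w / e
S = 2.79 * 0.2 / 0.99
S = 0.5636


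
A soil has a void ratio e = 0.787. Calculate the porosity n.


Using the relation n = e / (1 + e)
n = 0.787 / (1 + 0.787)
n = 0.787 / 1.787
n = 0.4404


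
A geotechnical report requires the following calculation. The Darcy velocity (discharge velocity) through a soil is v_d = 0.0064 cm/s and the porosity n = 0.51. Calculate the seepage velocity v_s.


Using v_s = v_d / n
v_s = 0.0064 / 0.51
v_s = 0.01255 cm/s


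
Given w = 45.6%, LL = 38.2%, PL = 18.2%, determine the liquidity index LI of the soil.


First compute the plasticity index:
PI = LL - PL = 38.2 - 18.2 = 20.0
Then compute the liquidity index:
LI = (w - PL) / PI
LI = (45.6 - 18.2) / 20.0
LI = 1.37


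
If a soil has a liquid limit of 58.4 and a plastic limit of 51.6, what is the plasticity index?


Result: 6.8

Derivation:
Using PI = LL - PL
PI = 58.4 - 51.6
PI = 6.8


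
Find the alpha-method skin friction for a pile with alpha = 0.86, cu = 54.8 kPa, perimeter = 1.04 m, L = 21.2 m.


Result: 1039.08 kN

Derivation:
Using Qs = alpha * cu * perimeter * L
Qs = 0.86 * 54.8 * 1.04 * 21.2
Qs = 1039.08 kN


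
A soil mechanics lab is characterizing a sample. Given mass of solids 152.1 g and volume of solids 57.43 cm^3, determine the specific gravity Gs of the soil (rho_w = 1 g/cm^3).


Result: 2.648

Derivation:
Using Gs = m_s / (V_s * rho_w)
Since rho_w = 1 g/cm^3:
Gs = 152.1 / 57.43
Gs = 2.648


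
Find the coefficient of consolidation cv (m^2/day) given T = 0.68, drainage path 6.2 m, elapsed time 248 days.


Result: 0.1054 m^2/day

Derivation:
Using cv = T * H_dr^2 / t
H_dr^2 = 6.2^2 = 38.44
cv = 0.68 * 38.44 / 248
cv = 0.1054 m^2/day


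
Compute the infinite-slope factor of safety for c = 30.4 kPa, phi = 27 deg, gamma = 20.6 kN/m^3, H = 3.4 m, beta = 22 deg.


Result: 2.511

Derivation:
Using Fs = c / (gamma*H*sin(beta)*cos(beta)) + tan(phi)/tan(beta)
Cohesion contribution = 30.4 / (20.6*3.4*sin(22)*cos(22))
Cohesion contribution = 1.24964
Friction contribution = tan(27)/tan(22) = 1.26112
Fs = 1.24964 + 1.26112
Fs = 2.511


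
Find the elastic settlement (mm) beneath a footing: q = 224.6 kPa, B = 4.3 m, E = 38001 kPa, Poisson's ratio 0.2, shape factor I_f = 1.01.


Result: 24.642 mm

Derivation:
Using Se = q * B * (1 - nu^2) * I_f / E
1 - nu^2 = 1 - 0.2^2 = 0.96
Se = 224.6 * 4.3 * 0.96 * 1.01 / 38001
Se = 0.024642 m
Convert to mm: Se = 0.024642 * 1000 = 24.642 mm


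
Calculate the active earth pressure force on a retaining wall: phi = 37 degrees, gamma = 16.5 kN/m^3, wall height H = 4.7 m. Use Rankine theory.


Compute active earth pressure coefficient:
Ka = tan^2(45 - phi/2) = tan^2(26.5) = 0.248584
Compute active force:
Pa = 0.5 * Ka * gamma * H^2
Pa = 0.5 * 0.248584 * 16.5 * 4.7^2
Pa = 45.3 kN/m


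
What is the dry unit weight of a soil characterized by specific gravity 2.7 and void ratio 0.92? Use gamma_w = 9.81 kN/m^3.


Using gamma_d = Gs * gamma_w / (1 + e)
gamma_d = 2.7 * 9.81 / (1 + 0.92)
gamma_d = 2.7 * 9.81 / 1.92
gamma_d = 13.795 kN/m^3


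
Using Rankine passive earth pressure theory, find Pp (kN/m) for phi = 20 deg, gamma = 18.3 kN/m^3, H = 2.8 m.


Compute passive earth pressure coefficient:
Kp = tan^2(45 + phi/2) = tan^2(55.0) = 2.039607
Compute passive force:
Pp = 0.5 * Kp * gamma * H^2
Pp = 0.5 * 2.039607 * 18.3 * 2.8^2
Pp = 146.31 kN/m


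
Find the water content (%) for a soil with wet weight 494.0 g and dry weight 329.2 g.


Using w = (m_wet - m_dry) / m_dry * 100
m_wet - m_dry = 494.0 - 329.2 = 164.8 g
w = 164.8 / 329.2 * 100
w = 50.06 %


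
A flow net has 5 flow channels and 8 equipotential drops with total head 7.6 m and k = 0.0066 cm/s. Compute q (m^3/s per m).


Convert k to m/s for unit consistency with H:
k = 0.0066 cm/s = 0.0066 / 100 m/s = 6.6e-05 m/s
Using q = k * H * Nf / Nd
Nf / Nd = 5 / 8 = 0.625
q = 6.6e-05 * 7.6 * 0.625
q = 0.0003135 m^3/s per m


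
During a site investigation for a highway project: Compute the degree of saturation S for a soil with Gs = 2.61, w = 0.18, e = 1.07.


Result: 0.4391

Derivation:
Using S = Gs * w / e
S = 2.61 * 0.18 / 1.07
S = 0.4391


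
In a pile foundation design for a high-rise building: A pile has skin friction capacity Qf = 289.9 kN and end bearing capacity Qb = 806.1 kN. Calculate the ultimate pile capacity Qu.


Result: 1096.0 kN

Derivation:
Using Qu = Qf + Qb
Qu = 289.9 + 806.1
Qu = 1096.0 kN


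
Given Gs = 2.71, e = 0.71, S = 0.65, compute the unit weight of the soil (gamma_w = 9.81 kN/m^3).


Using gamma = gamma_w * (Gs + S*e) / (1 + e)
Numerator: Gs + S*e = 2.71 + 0.65*0.71 = 3.1715
Denominator: 1 + e = 1 + 0.71 = 1.71
gamma = 9.81 * 3.1715 / 1.71
gamma = 18.194 kN/m^3


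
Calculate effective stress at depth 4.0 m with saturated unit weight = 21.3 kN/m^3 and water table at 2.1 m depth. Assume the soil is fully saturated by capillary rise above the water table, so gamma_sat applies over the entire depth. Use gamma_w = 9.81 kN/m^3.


Result: 66.56 kPa

Derivation:
Total stress = gamma_sat * depth
sigma = 21.3 * 4.0 = 85.2 kPa
Pore water pressure u = gamma_w * (depth - d_wt)
u = 9.81 * (4.0 - 2.1) = 18.639 kPa
Effective stress = sigma - u
sigma' = 85.2 - 18.639 = 66.56 kPa


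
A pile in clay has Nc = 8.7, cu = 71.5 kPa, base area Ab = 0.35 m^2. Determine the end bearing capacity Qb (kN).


Using Qb = Nc * cu * Ab
Qb = 8.7 * 71.5 * 0.35
Qb = 217.72 kN


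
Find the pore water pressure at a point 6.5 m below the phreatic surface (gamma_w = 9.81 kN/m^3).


Using u = gamma_w * h_w
u = 9.81 * 6.5
u = 63.77 kPa


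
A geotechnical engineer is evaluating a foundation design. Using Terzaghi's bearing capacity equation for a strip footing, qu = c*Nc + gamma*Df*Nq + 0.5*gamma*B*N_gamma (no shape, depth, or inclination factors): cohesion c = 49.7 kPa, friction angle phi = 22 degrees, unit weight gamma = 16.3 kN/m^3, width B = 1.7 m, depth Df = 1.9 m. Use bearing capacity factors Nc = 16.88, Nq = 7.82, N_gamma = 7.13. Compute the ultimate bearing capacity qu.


Result: 1179.91 kPa

Derivation:
Compute qu = c*Nc + gamma*Df*Nq + 0.5*gamma*B*N_gamma
Term 1: 49.7 * 16.88 = 838.936
Term 2: 16.3 * 1.9 * 7.82 = 242.1854
Term 3: 0.5 * 16.3 * 1.7 * 7.13 = 98.78615
qu = 838.936 + 242.1854 + 98.78615
qu = 1179.91 kPa


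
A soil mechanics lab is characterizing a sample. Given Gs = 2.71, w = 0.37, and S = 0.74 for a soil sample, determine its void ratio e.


Using the relation e = Gs * w / S
e = 2.71 * 0.37 / 0.74
e = 1.355


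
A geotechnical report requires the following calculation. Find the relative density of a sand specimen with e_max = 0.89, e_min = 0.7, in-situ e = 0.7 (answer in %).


Result: 100.0 %

Derivation:
Using Dr = (e_max - e) / (e_max - e_min) * 100
e_max - e = 0.89 - 0.7 = 0.19
e_max - e_min = 0.89 - 0.7 = 0.19
Dr = 0.19 / 0.19 * 100
Dr = 100.0 %


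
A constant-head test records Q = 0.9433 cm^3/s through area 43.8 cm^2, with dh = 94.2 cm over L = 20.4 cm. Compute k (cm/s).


Result: 0.004664 cm/s

Derivation:
Compute hydraulic gradient:
i = dh / L = 94.2 / 20.4 = 4.61765
Then apply Darcy's law:
k = Q / (A * i)
k = 0.9433 / (43.8 * 4.61765)
k = 0.9433 / 202.253
k = 0.004664 cm/s


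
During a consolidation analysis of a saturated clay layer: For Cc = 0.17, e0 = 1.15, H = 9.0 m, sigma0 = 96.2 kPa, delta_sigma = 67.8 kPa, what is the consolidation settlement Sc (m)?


Using Sc = Cc * H / (1 + e0) * log10((sigma0 + delta_sigma) / sigma0)
Stress ratio = (96.2 + 67.8) / 96.2 = 1.70478
log10(1.70478) = 0.231669
Cc * H / (1 + e0) = 0.17 * 9.0 / (1 + 1.15) = 0.711628
Sc = 0.711628 * 0.231669
Sc = 0.1649 m


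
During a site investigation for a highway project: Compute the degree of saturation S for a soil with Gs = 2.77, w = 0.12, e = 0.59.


Result: 0.5634

Derivation:
Using S = Gs * w / e
S = 2.77 * 0.12 / 0.59
S = 0.5634


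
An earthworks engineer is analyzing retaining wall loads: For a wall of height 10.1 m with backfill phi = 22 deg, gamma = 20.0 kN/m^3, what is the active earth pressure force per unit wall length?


Result: 464.11 kN/m

Derivation:
Compute active earth pressure coefficient:
Ka = tan^2(45 - phi/2) = tan^2(34.0) = 0.454962
Compute active force:
Pa = 0.5 * Ka * gamma * H^2
Pa = 0.5 * 0.454962 * 20.0 * 10.1^2
Pa = 464.11 kN/m


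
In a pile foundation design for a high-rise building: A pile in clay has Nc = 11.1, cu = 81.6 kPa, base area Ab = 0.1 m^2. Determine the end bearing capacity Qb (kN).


Result: 90.58 kN

Derivation:
Using Qb = Nc * cu * Ab
Qb = 11.1 * 81.6 * 0.1
Qb = 90.58 kN


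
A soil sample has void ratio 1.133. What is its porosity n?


Result: 0.5312

Derivation:
Using the relation n = e / (1 + e)
n = 1.133 / (1 + 1.133)
n = 1.133 / 2.133
n = 0.5312


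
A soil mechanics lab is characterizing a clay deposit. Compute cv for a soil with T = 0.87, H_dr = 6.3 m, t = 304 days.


Using cv = T * H_dr^2 / t
H_dr^2 = 6.3^2 = 39.69
cv = 0.87 * 39.69 / 304
cv = 0.11359 m^2/day


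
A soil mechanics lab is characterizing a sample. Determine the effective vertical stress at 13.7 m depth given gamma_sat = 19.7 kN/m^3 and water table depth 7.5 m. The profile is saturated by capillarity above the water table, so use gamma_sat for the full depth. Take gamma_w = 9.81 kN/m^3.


Total stress = gamma_sat * depth
sigma = 19.7 * 13.7 = 269.89 kPa
Pore water pressure u = gamma_w * (depth - d_wt)
u = 9.81 * (13.7 - 7.5) = 60.822 kPa
Effective stress = sigma - u
sigma' = 269.89 - 60.822 = 209.07 kPa


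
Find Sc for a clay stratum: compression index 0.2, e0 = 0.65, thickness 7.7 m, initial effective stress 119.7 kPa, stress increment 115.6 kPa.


Using Sc = Cc * H / (1 + e0) * log10((sigma0 + delta_sigma) / sigma0)
Stress ratio = (119.7 + 115.6) / 119.7 = 1.96575
log10(1.96575) = 0.293528
Cc * H / (1 + e0) = 0.2 * 7.7 / (1 + 0.65) = 0.933333
Sc = 0.933333 * 0.293528
Sc = 0.274 m


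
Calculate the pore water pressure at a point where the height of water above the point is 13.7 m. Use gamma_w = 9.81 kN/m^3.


Using u = gamma_w * h_w
u = 9.81 * 13.7
u = 134.4 kPa


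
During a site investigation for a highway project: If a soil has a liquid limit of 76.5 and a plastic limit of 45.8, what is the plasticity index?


Result: 30.7

Derivation:
Using PI = LL - PL
PI = 76.5 - 45.8
PI = 30.7


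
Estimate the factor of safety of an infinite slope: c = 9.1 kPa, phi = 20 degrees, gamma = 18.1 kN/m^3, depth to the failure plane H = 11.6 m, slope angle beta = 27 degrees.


Using Fs = c / (gamma*H*sin(beta)*cos(beta)) + tan(phi)/tan(beta)
Cohesion contribution = 9.1 / (18.1*11.6*sin(27)*cos(27))
Cohesion contribution = 0.107146
Friction contribution = tan(20)/tan(27) = 0.714332
Fs = 0.107146 + 0.714332
Fs = 0.821


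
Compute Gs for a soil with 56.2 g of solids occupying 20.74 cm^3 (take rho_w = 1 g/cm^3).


Result: 2.71

Derivation:
Using Gs = m_s / (V_s * rho_w)
Since rho_w = 1 g/cm^3:
Gs = 56.2 / 20.74
Gs = 2.71


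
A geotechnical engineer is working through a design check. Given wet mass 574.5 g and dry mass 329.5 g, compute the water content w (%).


Using w = (m_wet - m_dry) / m_dry * 100
m_wet - m_dry = 574.5 - 329.5 = 245.0 g
w = 245.0 / 329.5 * 100
w = 74.36 %


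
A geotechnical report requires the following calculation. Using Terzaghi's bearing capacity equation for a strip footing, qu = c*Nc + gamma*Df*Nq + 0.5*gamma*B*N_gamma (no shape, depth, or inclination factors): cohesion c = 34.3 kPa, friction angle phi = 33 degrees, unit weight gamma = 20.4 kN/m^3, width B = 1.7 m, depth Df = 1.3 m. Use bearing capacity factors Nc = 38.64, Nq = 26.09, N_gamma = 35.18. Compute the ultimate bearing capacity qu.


Compute qu = c*Nc + gamma*Df*Nq + 0.5*gamma*B*N_gamma
Term 1: 34.3 * 38.64 = 1325.352
Term 2: 20.4 * 1.3 * 26.09 = 691.9068
Term 3: 0.5 * 20.4 * 1.7 * 35.18 = 610.0212
qu = 1325.352 + 691.9068 + 610.0212
qu = 2627.28 kPa


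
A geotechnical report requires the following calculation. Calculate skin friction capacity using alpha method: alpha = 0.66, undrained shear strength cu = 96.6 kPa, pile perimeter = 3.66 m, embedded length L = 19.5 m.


Using Qs = alpha * cu * perimeter * L
Qs = 0.66 * 96.6 * 3.66 * 19.5
Qs = 4550.27 kN


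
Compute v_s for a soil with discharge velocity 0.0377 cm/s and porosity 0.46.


Result: 0.08196 cm/s

Derivation:
Using v_s = v_d / n
v_s = 0.0377 / 0.46
v_s = 0.08196 cm/s


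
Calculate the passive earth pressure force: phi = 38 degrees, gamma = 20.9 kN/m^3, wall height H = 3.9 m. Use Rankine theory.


Compute passive earth pressure coefficient:
Kp = tan^2(45 + phi/2) = tan^2(64.0) = 4.203746
Compute passive force:
Pp = 0.5 * Kp * gamma * H^2
Pp = 0.5 * 4.203746 * 20.9 * 3.9^2
Pp = 668.16 kN/m


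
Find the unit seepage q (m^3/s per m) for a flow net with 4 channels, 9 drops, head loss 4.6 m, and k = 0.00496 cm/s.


Convert k to m/s for unit consistency with H:
k = 0.00496 cm/s = 0.00496 / 100 m/s = 4.96e-05 m/s
Using q = k * H * Nf / Nd
Nf / Nd = 4 / 9 = 0.4444
q = 4.96e-05 * 4.6 * 0.4444
q = 0.0001014 m^3/s per m


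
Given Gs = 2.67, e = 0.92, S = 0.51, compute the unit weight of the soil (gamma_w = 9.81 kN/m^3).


Using gamma = gamma_w * (Gs + S*e) / (1 + e)
Numerator: Gs + S*e = 2.67 + 0.51*0.92 = 3.1392
Denominator: 1 + e = 1 + 0.92 = 1.92
gamma = 9.81 * 3.1392 / 1.92
gamma = 16.039 kN/m^3


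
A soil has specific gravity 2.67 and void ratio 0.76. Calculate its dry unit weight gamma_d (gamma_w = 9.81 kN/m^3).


Result: 14.882 kN/m^3

Derivation:
Using gamma_d = Gs * gamma_w / (1 + e)
gamma_d = 2.67 * 9.81 / (1 + 0.76)
gamma_d = 2.67 * 9.81 / 1.76
gamma_d = 14.882 kN/m^3


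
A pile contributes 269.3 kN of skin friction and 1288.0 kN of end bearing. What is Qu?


Result: 1557.3 kN

Derivation:
Using Qu = Qf + Qb
Qu = 269.3 + 1288.0
Qu = 1557.3 kN


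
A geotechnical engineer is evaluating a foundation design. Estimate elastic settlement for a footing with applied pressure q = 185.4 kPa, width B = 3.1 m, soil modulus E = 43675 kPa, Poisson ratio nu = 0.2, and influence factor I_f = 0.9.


Using Se = q * B * (1 - nu^2) * I_f / E
1 - nu^2 = 1 - 0.2^2 = 0.96
Se = 185.4 * 3.1 * 0.96 * 0.9 / 43675
Se = 0.011370 m
Convert to mm: Se = 0.011370 * 1000 = 11.37 mm


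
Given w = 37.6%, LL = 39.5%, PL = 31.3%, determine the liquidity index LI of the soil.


First compute the plasticity index:
PI = LL - PL = 39.5 - 31.3 = 8.2
Then compute the liquidity index:
LI = (w - PL) / PI
LI = (37.6 - 31.3) / 8.2
LI = 0.768


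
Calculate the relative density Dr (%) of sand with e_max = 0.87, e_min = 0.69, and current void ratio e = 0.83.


Using Dr = (e_max - e) / (e_max - e_min) * 100
e_max - e = 0.87 - 0.83 = 0.04
e_max - e_min = 0.87 - 0.69 = 0.18
Dr = 0.04 / 0.18 * 100
Dr = 22.22 %


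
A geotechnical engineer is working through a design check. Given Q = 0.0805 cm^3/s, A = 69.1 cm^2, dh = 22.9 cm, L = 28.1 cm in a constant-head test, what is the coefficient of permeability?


Compute hydraulic gradient:
i = dh / L = 22.9 / 28.1 = 0.814947
Then apply Darcy's law:
k = Q / (A * i)
k = 0.0805 / (69.1 * 0.814947)
k = 0.0805 / 56.3128
k = 0.00143 cm/s


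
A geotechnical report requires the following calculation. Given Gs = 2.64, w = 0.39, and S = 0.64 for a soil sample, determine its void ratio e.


Using the relation e = Gs * w / S
e = 2.64 * 0.39 / 0.64
e = 1.6088


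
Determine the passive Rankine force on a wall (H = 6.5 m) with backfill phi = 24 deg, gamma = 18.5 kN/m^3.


Compute passive earth pressure coefficient:
Kp = tan^2(45 + phi/2) = tan^2(57.0) = 2.371184
Compute passive force:
Pp = 0.5 * Kp * gamma * H^2
Pp = 0.5 * 2.371184 * 18.5 * 6.5^2
Pp = 926.69 kN/m


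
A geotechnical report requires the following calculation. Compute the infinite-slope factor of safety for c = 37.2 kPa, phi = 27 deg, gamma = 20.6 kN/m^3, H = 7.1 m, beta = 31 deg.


Result: 1.424

Derivation:
Using Fs = c / (gamma*H*sin(beta)*cos(beta)) + tan(phi)/tan(beta)
Cohesion contribution = 37.2 / (20.6*7.1*sin(31)*cos(31))
Cohesion contribution = 0.576119
Friction contribution = tan(27)/tan(31) = 0.847993
Fs = 0.576119 + 0.847993
Fs = 1.424


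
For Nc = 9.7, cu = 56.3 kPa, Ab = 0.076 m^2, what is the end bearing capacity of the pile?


Using Qb = Nc * cu * Ab
Qb = 9.7 * 56.3 * 0.076
Qb = 41.5 kN


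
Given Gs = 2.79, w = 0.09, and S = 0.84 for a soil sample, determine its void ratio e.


Using the relation e = Gs * w / S
e = 2.79 * 0.09 / 0.84
e = 0.2989


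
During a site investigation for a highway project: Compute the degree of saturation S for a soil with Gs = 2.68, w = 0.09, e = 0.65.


Result: 0.3711

Derivation:
Using S = Gs * w / e
S = 2.68 * 0.09 / 0.65
S = 0.3711


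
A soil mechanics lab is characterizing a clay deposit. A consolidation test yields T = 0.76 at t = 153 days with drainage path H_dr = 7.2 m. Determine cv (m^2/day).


Result: 0.25751 m^2/day

Derivation:
Using cv = T * H_dr^2 / t
H_dr^2 = 7.2^2 = 51.84
cv = 0.76 * 51.84 / 153
cv = 0.25751 m^2/day


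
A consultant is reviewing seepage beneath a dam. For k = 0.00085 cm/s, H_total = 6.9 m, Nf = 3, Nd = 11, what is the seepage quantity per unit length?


Convert k to m/s for unit consistency with H:
k = 0.00085 cm/s = 0.00085 / 100 m/s = 8.5e-06 m/s
Using q = k * H * Nf / Nd
Nf / Nd = 3 / 11 = 0.2727
q = 8.5e-06 * 6.9 * 0.2727
q = 1.6e-05 m^3/s per m
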